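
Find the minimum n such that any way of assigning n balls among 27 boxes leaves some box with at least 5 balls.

109

With 108 balls one could put exactly 4 in each of the 27 boxes, and no box would reach 5.
Pigeonhole: one more ball must land in a box that already has 4, giving it 5.
So 27 × 4 + 1 = 109 balls are required.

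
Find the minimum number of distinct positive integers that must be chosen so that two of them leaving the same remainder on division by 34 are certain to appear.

By the pigeonhole principle, the 34 residue classes mod 34 are the pigeonholes.
With 34 integers one could put 1 in each residue class and have no class reach 2.
The 35th integer pushes some class to 2, so 34·1 + 1 = 35.

35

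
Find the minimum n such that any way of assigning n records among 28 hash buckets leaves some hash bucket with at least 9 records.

With 224 records one could put exactly 8 in each of the 28 hash buckets, and no hash bucket would reach 9.
Pigeonhole: one more record must land in a hash bucket that already has 8, giving it 9.
So 28 × 8 + 1 = 225 records are required.

225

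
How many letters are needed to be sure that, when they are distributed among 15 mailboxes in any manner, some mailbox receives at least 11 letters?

With 150 letters one could put exactly 10 in each of the 15 mailboxes, and no mailbox would reach 11.
One more letter must land in a mailbox that already has 10, giving it 11.
So 15 × 10 + 1 = 151 letters are required.

151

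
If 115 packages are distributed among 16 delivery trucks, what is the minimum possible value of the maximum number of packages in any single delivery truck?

8

The 16 delivery trucks are the holes and the 115 packages are the pigeons.
If every delivery truck held at most 7 packages, the total would be at most 16 × 7 = 112, which is less than 115.
So some delivery truck holds at least ⌈115/16⌉ = 8 packages.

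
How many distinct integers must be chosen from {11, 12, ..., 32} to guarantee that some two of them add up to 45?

13

Two chosen integers sum to 45 exactly when both halves of some pair {x, 45−x} with 13 ≤ x ≤ 45−x ≤ 32 are chosen — 10 such pairs.
The remaining 2 elements (those with no distinct partner in range) can never complete a 45-sum, so the worst case takes all of them and one from each pair: 2 + 10 = 12.
By the pigeonhole principle, the 13th integer has to be the second member of some pair, so 12 + 1 = 13.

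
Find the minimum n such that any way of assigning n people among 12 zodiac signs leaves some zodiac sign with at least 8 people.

With 84 people one could put exactly 7 in each of the 12 zodiac signs, and no zodiac sign would reach 8.
Pigeonhole: one more person must land in a zodiac sign that already has 7, giving it 8.
So 12 × 7 + 1 = 85 people are required.

85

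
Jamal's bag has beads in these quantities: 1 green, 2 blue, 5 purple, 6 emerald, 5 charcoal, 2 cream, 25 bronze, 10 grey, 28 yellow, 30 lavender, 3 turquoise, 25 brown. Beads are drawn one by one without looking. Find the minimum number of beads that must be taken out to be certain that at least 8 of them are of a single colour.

60

An adversary could hand out at most 7 beads per colour (7 colours run out sooner): 1 + 2 + 5 + 6 + 5 + 2 + 7 + 7 + 7 + 7 + 3 + 7 = 59 beads and still no colour has 8.
One more bead lands in a colour already at 7, so 60 draws are enough and 59 are not.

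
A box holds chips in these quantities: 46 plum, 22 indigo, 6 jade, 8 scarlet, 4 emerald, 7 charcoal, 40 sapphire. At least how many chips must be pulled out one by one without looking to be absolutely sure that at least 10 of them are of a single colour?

An adversary could hand out at most 9 chips per colour (4 colours run out sooner): 9 + 9 + 6 + 8 + 4 + 7 + 9 = 52 chips and still no colour has 10.
One more chip lands in a colour already at 9, so 53 draws are enough and 52 are not.

53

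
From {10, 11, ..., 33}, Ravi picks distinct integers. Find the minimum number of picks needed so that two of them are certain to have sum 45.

Two chosen integers sum to 45 exactly when both halves of some pair {x, 45−x} with 12 ≤ x ≤ 45−x ≤ 33 are chosen — 11 such pairs.
The remaining 2 elements (those with no distinct partner in range) can never complete a 45-sum, so the worst case takes all of them and one from each pair: 2 + 11 = 13.
The 14th integer has to be the second member of some pair, so 13 + 1 = 14.

14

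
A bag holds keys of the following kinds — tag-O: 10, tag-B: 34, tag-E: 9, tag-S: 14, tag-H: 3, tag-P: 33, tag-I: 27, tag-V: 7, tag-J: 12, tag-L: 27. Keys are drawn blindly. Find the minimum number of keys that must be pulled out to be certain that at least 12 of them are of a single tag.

Pigeonhole: the 10 tags are the holes; the keys drawn are the pigeons.
To avoid 12 of any one tag, the worst case takes at most 11 of each tag, or every key of a tag that has fewer than 11.
That gives 10 + 11 + 9 + 11 + 3 + 11 + 11 + 7 + 11 + 11 = 95 keys with no tag reaching 12.
The next key forces some tag to 12, so 95 + 1 = 96.

96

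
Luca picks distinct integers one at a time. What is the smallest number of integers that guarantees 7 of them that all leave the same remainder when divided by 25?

151

By pigeonhole, the 25 residue classes mod 25 are the pigeonholes.
With 150 integers one could put 6 in each residue class and have no class reach 7.
The 151st integer pushes some class to 7, so 25·6 + 1 = 151.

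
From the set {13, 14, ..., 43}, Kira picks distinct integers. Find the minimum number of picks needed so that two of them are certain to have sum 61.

19

A set avoiding the sum 61 can contain at most one of each pair {x, 61−x}, plus the 5 elements whose complement lies outside the range.
The integers 13, …, 30 (18 of them) are such a set: any two sum to at least 13+14 = 27 and at most 29+30 = 59 < 61.
Pigeonhole: any 19th integer completes one of the 13 pairs, so 19 choices force a sum of 61.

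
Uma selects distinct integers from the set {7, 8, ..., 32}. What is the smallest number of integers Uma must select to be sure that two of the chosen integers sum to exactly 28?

20

A set avoiding the sum 28 can contain at most one of each pair {x, 28−x}, plus the 12 elements whose complement lies outside the range or equal to its own complement.
The integers 14, …, 32 (19 of them) are such a set: any two sum to at least 14+15 = 29 > 28.
Any 20th integer completes one of the 7 pairs, so 20 choices force a sum of 28.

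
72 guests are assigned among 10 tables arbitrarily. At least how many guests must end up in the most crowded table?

The 10 tables are the holes and the 72 guests are the pigeons.
If every table held at most 7 guests, the total would be at most 10 × 7 = 70, which is less than 72.
So some table holds at least ⌈72/10⌉ = 8 guests.

8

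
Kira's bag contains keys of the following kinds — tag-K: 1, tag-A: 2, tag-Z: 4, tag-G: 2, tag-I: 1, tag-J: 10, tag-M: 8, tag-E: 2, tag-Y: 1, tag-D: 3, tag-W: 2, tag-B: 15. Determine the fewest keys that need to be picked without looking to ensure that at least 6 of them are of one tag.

34

An adversary could hand out at most 5 keys per tag (9 tags run out sooner): 1 + 2 + 4 + 2 + 1 + 5 + 5 + 2 + 1 + 3 + 2 + 5 = 33 keys and still no tag has 6.
By pigeonhole, one more key lands in a tag already at 5, so 34 draws are enough and 33 are not.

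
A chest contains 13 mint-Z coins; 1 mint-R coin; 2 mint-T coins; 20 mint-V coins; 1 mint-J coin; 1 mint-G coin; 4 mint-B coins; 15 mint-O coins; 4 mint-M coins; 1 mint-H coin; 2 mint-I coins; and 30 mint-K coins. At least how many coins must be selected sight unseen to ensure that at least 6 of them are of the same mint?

37

The 12 mints are the holes; the coins drawn are the pigeons.
To avoid 6 of any one mint, the worst case takes at most 5 of each mint, or every coin of a mint that has fewer than 5.
That gives 5 + 1 + 2 + 5 + 1 + 1 + 4 + 5 + 4 + 1 + 2 + 5 = 36 coins with no mint reaching 6.
The next coin forces some mint to 6, so 36 + 1 = 37.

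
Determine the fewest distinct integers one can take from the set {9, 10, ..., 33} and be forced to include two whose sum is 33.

Group the elements by complementary pair {x, 33−x}: {9,24}, {10,23}, {11,22}, …, giving 8 two-element pairs and 9 integers whose partner 33−x falls outside [9,33].
By pigeonhole, treating each of those 17 groups as a pigeonhole, one can pick one integer per group — 17 integers — with no two summing to 33.
The 18th integer lands in an occupied pair, forcing a sum of 33.

18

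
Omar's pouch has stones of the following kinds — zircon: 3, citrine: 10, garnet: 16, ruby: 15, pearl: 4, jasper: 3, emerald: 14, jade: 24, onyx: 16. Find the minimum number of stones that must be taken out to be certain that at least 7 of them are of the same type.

47

The 9 types are the holes; the stones drawn are the pigeons.
To avoid 7 of any one type, the worst case takes at most 6 of each type, or every stone of a type that has fewer than 6.
That gives 3 + 6 + 6 + 6 + 4 + 3 + 6 + 6 + 6 = 46 stones with no type reaching 7.
The next stone forces some type to 7, so 46 + 1 = 47.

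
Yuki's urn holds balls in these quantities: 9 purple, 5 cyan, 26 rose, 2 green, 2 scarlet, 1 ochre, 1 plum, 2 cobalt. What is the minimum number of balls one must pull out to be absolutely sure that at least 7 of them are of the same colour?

26

Pigeonhole: the 8 colours are the holes; the balls drawn are the pigeons.
To avoid 7 of any one colour, the worst case takes at most 6 of each colour, or every ball of a colour that has fewer than 6.
That gives 6 + 5 + 6 + 2 + 2 + 1 + 1 + 2 = 25 balls with no colour reaching 7.
The next ball forces some colour to 7, so 25 + 1 = 26.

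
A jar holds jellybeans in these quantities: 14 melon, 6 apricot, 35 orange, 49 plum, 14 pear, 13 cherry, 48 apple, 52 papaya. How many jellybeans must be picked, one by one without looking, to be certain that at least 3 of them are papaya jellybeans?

In the worst case for collecting papaya jellybeans, every non-papaya jellybean comes out first.
There are 14 + 6 + 35 + 49 + 14 + 13 + 48 = 179 non-papaya jellybeans altogether.
After those, each further jellybean must be papaya, so 179 + 3 = 182 draws guarantee 3 papaya jellybeans.

182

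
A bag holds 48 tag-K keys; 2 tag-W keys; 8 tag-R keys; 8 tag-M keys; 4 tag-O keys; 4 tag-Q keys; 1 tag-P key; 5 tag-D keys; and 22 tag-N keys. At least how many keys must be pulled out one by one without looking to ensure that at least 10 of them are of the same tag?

51

By the pigeonhole principle, put each drawn key into a box by tag. The largest draw with every box below 10 takes min(count, 9) from each tag; tags with fewer than 9 contribute all they have.
Σ min(cᵢ, 9) = 9 + 2 + 8 + 8 + 4 + 4 + 1 + 5 + 9 = 50.
Draw number 50 + 1 = 51 must push one box to 10.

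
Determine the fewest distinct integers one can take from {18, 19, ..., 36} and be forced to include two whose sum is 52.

12

A set avoiding the sum 52 can contain at most one of each pair {x, 52−x}, plus the 3 elements whose complement lies outside the range or equal to its own complement.
The integers 26, …, 36 (11 of them) are such a set: any two sum to at least 26+27 = 53 > 52.
By the pigeonhole principle, any 12th integer completes one of the 8 pairs, so 12 choices force a sum of 52.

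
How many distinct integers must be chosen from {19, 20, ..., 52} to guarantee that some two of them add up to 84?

25

Group the elements by complementary pair {x, 84−x}: {32,52}, {33,51}, {34,50}, …, giving 10 two-element pairs, the single value 42 (it cannot pair with itself since the integers are distinct), and 13 integers whose partner 84−x falls outside [19,52].
Pigeonhole: treating each of those 24 groups as a pigeonhole, one can pick one integer per group — 24 integers — with no two summing to 84.
The 25th integer lands in an occupied pair, forcing a sum of 84.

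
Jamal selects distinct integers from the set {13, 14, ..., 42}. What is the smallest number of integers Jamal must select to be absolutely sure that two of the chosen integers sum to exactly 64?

Group the elements by complementary pair {x, 64−x}: {22,42}, {23,41}, {24,40}, …, giving 10 two-element pairs; the single value 32 (it cannot pair with itself since the integers are distinct); and 9 integers whose partner 64−x falls outside [13,42].
Treating each of those 20 groups as a pigeonhole, one can pick one integer per group — 20 integers — with no two summing to 64.
The 21st integer lands in an occupied pair, forcing a sum of 64.

21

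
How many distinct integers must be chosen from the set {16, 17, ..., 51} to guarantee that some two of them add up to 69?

A set avoiding the sum 69 can contain at most one of each pair {x, 69−x}, plus the 2 elements whose complement lies outside the range.
The integers 16, …, 34 (19 of them) are such a set: any two sum to at least 16+17 = 33 and at most 33+34 = 67 < 69.
By pigeonhole, any 20th integer completes one of the 17 pairs, so 20 choices force a sum of 69.

20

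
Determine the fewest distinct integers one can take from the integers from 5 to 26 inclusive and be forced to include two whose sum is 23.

Group the elements by complementary pair {x, 23−x}: {5,18}, {6,17}, {7,16}, …, giving 7 two-element pairs and 8 integers whose partner 23−x falls outside [5,26].
Pigeonhole: treating each of those 15 groups as a pigeonhole, one can pick one integer per group — 15 integers — with no two summing to 23.
The 16th integer lands in an occupied pair, forcing a sum of 23.

16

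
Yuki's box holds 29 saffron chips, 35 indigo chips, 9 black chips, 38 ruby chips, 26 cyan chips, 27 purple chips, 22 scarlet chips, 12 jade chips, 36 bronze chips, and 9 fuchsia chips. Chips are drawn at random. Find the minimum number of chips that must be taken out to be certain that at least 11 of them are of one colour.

99

By the pigeonhole principle, put each drawn chip into a box by colour. The largest draw with every box below 11 takes min(count, 10) from each colour; colours with fewer than 10 contribute all they have.
Σ min(cᵢ, 10) = 10 + 10 + 9 + 10 + 10 + 10 + 10 + 10 + 10 + 9 = 98.
Draw number 98 + 1 = 99 must push one box to 11.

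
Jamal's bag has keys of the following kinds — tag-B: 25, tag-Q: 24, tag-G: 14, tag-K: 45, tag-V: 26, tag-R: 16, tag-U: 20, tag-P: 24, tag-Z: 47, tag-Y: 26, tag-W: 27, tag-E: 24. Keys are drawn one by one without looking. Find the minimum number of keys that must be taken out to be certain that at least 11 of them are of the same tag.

121

An adversary could hand out at most 10 keys per tag: 10 + 10 + 10 + 10 + 10 + 10 + 10 + 10 + 10 + 10 + 10 + 10 = 120 keys and still no tag has 11.
One more key lands in a tag already at 10, so 121 draws are enough and 120 are not.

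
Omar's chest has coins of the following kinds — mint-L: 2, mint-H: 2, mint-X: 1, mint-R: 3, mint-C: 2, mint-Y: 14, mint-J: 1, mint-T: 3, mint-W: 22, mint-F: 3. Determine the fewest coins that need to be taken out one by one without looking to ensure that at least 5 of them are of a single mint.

26

Put each drawn coin into a box by mint. The largest draw with every box below 5 takes min(count, 4) from each mint; mints with fewer than 4 contribute all they have.
Σ min(cᵢ, 4) = 2 + 2 + 1 + 3 + 2 + 4 + 1 + 3 + 4 + 3 = 25.
Draw number 25 + 1 = 26 must push one box to 5.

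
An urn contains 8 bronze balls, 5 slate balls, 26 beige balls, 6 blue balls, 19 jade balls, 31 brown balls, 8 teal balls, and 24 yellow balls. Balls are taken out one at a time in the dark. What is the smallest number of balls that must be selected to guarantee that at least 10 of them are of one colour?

64

By pigeonhole, the 8 colours are the holes; the balls drawn are the pigeons.
To avoid 10 of any one colour, the worst case takes at most 9 of each colour, or every ball of a colour that has fewer than 9.
That gives 8 + 5 + 9 + 6 + 9 + 9 + 8 + 9 = 63 balls with no colour reaching 10.
The next ball forces some colour to 10, so 63 + 1 = 64.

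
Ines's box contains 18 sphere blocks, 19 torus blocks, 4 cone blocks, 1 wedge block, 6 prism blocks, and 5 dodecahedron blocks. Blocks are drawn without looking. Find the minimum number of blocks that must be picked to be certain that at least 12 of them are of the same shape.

By pigeonhole, put each drawn block into a box by shape. The largest draw with every box below 12 takes min(count, 11) from each shape; shapes with fewer than 11 contribute all they have.
Σ min(cᵢ, 11) = 11 + 11 + 4 + 1 + 6 + 5 = 38.
Draw number 38 + 1 = 39 must push one box to 12.

39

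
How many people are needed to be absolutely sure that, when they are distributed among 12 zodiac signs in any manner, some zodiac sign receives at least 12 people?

133

With 132 people one could put exactly 11 in each of the 12 zodiac signs, and no zodiac sign would reach 12.
By pigeonhole, one more person must land in a zodiac sign that already has 11, giving it 12.
So 12 × 11 + 1 = 133 people are required.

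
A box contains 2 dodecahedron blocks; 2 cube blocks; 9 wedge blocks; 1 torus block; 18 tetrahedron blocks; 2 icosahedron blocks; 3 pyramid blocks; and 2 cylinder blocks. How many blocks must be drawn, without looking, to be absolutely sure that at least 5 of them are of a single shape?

21

Pigeonhole: the 8 shapes are the holes; the blocks drawn are the pigeons.
To avoid 5 of any one shape, the worst case takes at most 4 of each shape, or every block of a shape that has fewer than 4.
That gives 2 + 2 + 4 + 1 + 4 + 2 + 3 + 2 = 20 blocks with no shape reaching 5.
The next block forces some shape to 5, so 20 + 1 = 21.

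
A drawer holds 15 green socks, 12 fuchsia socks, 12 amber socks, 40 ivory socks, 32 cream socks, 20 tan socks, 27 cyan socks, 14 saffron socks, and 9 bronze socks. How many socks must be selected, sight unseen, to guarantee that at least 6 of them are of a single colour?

46

The 9 colours are the holes; the socks drawn are the pigeons.
To avoid 6 of any one colour, the worst case takes at most 5 of each colour.
That gives 5 + 5 + 5 + 5 + 5 + 5 + 5 + 5 + 5 = 45 socks with no colour reaching 6.
The next sock forces some colour to 6, so 45 + 1 = 46.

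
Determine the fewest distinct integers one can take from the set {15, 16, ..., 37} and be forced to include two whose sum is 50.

14

A set avoiding the sum 50 can contain at most one of each pair {x, 50−x}, plus the 3 elements whose complement lies outside the range or equal to its own complement.
The integers 25, …, 37 (13 of them) are such a set: any two sum to at least 25+26 = 51 > 50.
Any 14th integer completes one of the 10 pairs, so 14 choices force a sum of 50.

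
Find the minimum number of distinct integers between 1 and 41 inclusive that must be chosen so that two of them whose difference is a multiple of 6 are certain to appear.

Integers whose pairwise differences are multiples of 6 are exactly those sharing a remainder mod 6. By pigeonhole, the 6 residue classes mod 6 are the pigeonholes.
With 6 integers one could put 1 in each residue class and have no class reach 2.
The 7th integer pushes some class to 2, so 6·1 + 1 = 7.

7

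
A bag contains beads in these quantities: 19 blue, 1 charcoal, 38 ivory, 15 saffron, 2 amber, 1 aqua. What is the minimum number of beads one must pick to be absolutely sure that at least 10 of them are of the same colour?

Pigeonhole: the 6 colours are the holes; the beads drawn are the pigeons.
To avoid 10 of any one colour, the worst case takes at most 9 of each colour, or every bead of a colour that has fewer than 9.
That gives 9 + 1 + 9 + 9 + 2 + 1 = 31 beads with no colour reaching 10.
The next bead forces some colour to 10, so 31 + 1 = 32.

32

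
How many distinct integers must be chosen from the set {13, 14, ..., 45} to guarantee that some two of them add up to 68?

23

Group the elements by complementary pair {x, 68−x}: {23,45}, {24,44}, {25,43}, …, giving 11 two-element pairs, the single value 34 (it cannot pair with itself since the integers are distinct), and 10 integers whose partner 68−x falls outside [13,45].
Treating each of those 22 groups as a pigeonhole, one can pick one integer per group — 22 integers — with no two summing to 68.
The 23rd integer lands in an occupied pair, forcing a sum of 68.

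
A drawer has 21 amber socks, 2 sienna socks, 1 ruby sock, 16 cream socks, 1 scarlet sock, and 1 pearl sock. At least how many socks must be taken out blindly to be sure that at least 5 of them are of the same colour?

By pigeonhole, the 6 colours are the holes; the socks drawn are the pigeons.
To avoid 5 of any one colour, the worst case takes at most 4 of each colour, or every sock of a colour that has fewer than 4.
That gives 4 + 2 + 1 + 4 + 1 + 1 = 13 socks with no colour reaching 5.
The next sock forces some colour to 5, so 13 + 1 = 14.

14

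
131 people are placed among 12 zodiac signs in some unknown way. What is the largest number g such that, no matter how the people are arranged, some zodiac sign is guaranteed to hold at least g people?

11

The 12 zodiac signs are the holes and the 131 people are the pigeons.
If every zodiac sign held at most 10 people, the total would be at most 12 × 10 = 120, which is less than 131.
So some zodiac sign holds at least ⌈131/12⌉ = 11 people.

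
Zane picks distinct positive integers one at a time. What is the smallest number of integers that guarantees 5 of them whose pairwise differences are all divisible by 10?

Integers whose pairwise differences are multiples of 10 are exactly those sharing a remainder mod 10. Pigeonhole: the 10 residue classes mod 10 are the pigeonholes.
With 40 integers one could put 4 in each residue class and have no class reach 5.
The 41st integer pushes some class to 5, so 10·4 + 1 = 41.

41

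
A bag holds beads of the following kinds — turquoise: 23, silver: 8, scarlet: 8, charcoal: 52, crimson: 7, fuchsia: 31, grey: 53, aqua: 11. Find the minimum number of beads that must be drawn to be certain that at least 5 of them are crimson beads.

191

In the worst case for collecting crimson beads, every non-crimson bead comes out first.
There are 23 + 8 + 8 + 52 + 31 + 53 + 11 = 186 non-crimson beads altogether.
After those, each further bead must be crimson, so 186 + 5 = 191 draws guarantee 5 crimson beads.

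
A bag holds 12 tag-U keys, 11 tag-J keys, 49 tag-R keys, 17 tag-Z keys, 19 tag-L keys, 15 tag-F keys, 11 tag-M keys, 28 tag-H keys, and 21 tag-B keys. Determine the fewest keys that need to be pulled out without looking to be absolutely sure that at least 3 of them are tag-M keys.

175

In the worst case for collecting tag-M keys, every non-tag-M key comes out first.
There are 12 + 11 + 49 + 17 + 19 + 15 + 28 + 21 = 172 non-tag-M keys altogether.
After those, each further key must be tag-M, so 172 + 3 = 175 draws guarantee 3 tag-M keys.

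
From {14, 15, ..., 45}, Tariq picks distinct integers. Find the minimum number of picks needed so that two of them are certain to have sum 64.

A set avoiding the sum 64 can contain at most one of each pair {x, 64−x}, plus the 6 elements whose complement lies outside the range or equal to its own complement.
The integers 14, …, 32 (19 of them) are such a set: any two sum to at least 14+15 = 29 and at most 31+32 = 63 < 64.
Pigeonhole: any 20th integer completes one of the 13 pairs, so 20 choices force a sum of 64.

20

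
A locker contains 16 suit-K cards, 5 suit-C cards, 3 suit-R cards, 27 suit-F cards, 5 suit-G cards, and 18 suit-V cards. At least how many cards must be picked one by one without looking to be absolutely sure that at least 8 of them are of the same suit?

35

Put each drawn card into a box by suit. The largest draw with every box below 8 takes min(count, 7) from each suit; suits with fewer than 7 contribute all they have.
Σ min(cᵢ, 7) = 7 + 5 + 3 + 7 + 5 + 7 = 34.
Draw number 34 + 1 = 35 must push one box to 8.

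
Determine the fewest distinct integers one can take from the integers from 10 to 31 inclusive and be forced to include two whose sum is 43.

13

Group the elements by complementary pair {x, 43−x}: {12,31}, {13,30}, {14,29}, …, giving 10 two-element pairs and 2 integers whose partner 43−x falls outside [10,31].
Treating each of those 12 groups as a pigeonhole, one can pick one integer per group — 12 integers — with no two summing to 43.
The 13th integer lands in an occupied pair, forcing a sum of 43.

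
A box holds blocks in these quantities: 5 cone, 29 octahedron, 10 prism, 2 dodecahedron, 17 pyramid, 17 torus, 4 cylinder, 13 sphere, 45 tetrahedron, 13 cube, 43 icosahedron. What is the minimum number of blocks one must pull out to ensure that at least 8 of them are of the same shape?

An adversary could hand out at most 7 blocks per shape (cone, dodecahedron, cylinder run out sooner): 5 + 7 + 7 + 2 + 7 + 7 + 4 + 7 + 7 + 7 + 7 = 67 blocks and still no shape has 8.
Pigeonhole: one more block lands in a shape already at 7, so 68 draws are enough and 67 are not.

68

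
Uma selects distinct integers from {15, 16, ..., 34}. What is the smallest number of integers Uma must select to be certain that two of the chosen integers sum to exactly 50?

A set avoiding the sum 50 can contain at most one of each pair {x, 50−x}, plus the 2 elements whose complement lies outside the range or equal to its own complement.
The integers 15, …, 25 (11 of them) are such a set: any two sum to at least 15+16 = 31 and at most 24+25 = 49 < 50.
By the pigeonhole principle, any 12th integer completes one of the 9 pairs, so 12 choices force a sum of 50.

12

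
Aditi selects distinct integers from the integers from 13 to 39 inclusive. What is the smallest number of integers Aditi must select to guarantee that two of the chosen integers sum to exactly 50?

A set avoiding the sum 50 can contain at most one of each pair {x, 50−x}, plus the 3 elements whose complement lies outside the range or equal to its own complement.
The integers 25, …, 39 (15 of them) are such a set: any two sum to at least 25+26 = 51 > 50.
Any 16th integer completes one of the 12 pairs, so 16 choices force a sum of 50.

16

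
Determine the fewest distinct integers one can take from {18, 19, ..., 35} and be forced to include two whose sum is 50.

Two chosen integers sum to 50 exactly when both halves of some pair {x, 50−x} with 18 ≤ x ≤ 50−x ≤ 32 are chosen — 7 such pairs.
The remaining 4 elements (those with no distinct partner in range) can never complete a 50-sum, so the worst case takes all of them and one from each pair: 4 + 7 = 11.
The 12th integer has to be the second member of some pair, so 11 + 1 = 12.

12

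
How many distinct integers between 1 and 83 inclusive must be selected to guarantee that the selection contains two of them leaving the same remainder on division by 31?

Pigeonhole: the 31 residue classes mod 31 are the pigeonholes.
With 31 integers one could put 1 in each residue class and have no class reach 2.
The 32nd integer pushes some class to 2, so 31·1 + 1 = 32.

32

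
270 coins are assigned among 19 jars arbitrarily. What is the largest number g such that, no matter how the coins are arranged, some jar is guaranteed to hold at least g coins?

The 19 jars are the holes and the 270 coins are the pigeons.
If every jar held at most 14 coins, the total would be at most 19 × 14 = 266, which is less than 270.
So some jar holds at least ⌈270/19⌉ = 15 coins.

15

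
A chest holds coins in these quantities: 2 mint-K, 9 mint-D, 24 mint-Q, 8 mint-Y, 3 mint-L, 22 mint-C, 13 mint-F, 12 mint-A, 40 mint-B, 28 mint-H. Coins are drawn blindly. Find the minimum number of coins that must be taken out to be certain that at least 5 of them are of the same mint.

38

Put each drawn coin into a box by mint. The largest draw with every box below 5 takes min(count, 4) from each mint; mints with fewer than 4 contribute all they have.
Σ min(cᵢ, 4) = 2 + 4 + 4 + 4 + 3 + 4 + 4 + 4 + 4 + 4 = 37.
Draw number 37 + 1 = 38 must push one box to 5.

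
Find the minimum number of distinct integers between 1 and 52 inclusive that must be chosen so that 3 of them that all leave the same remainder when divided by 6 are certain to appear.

13

By pigeonhole, the 6 residue classes mod 6 are the pigeonholes.
With 12 integers one could put 2 in each residue class and have no class reach 3.
The 13th integer pushes some class to 3, so 6·2 + 1 = 13.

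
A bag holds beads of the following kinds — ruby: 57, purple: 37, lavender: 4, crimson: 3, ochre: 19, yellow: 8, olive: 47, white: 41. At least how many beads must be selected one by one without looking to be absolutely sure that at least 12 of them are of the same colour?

By the pigeonhole principle, the 8 colours are the holes; the beads drawn are the pigeons.
To avoid 12 of any one colour, the worst case takes at most 11 of each colour, or every bead of a colour that has fewer than 11.
That gives 11 + 11 + 4 + 3 + 11 + 8 + 11 + 11 = 70 beads with no colour reaching 12.
The next bead forces some colour to 12, so 70 + 1 = 71.

71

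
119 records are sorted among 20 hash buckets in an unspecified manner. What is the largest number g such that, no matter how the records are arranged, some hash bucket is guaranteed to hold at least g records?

6

The 20 hash buckets are the holes and the 119 records are the pigeons.
If every hash bucket held at most 5 records, the total would be at most 20 × 5 = 100, which is less than 119.
So some hash bucket holds at least ⌈119/20⌉ = 6 records.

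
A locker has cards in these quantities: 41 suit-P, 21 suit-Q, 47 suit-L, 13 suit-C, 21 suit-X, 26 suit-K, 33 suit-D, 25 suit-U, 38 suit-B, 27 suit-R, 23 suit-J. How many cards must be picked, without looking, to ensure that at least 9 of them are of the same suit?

An adversary could hand out at most 8 cards per suit: 8 + 8 + 8 + 8 + 8 + 8 + 8 + 8 + 8 + 8 + 8 = 88 cards and still no suit has 9.
One more card lands in a suit already at 8, so 89 draws are enough and 88 are not.

89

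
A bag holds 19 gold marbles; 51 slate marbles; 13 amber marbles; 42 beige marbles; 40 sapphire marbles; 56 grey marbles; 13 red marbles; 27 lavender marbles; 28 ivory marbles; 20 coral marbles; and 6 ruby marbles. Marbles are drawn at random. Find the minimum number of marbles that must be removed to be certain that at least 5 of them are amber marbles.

In the worst case for collecting amber marbles, every non-amber marble comes out first.
There are 19 + 51 + 42 + 40 + 56 + 13 + 27 + 28 + 20 + 6 = 302 non-amber marbles altogether.
After those, each further marble must be amber, so 302 + 5 = 307 draws guarantee 5 amber marbles.

307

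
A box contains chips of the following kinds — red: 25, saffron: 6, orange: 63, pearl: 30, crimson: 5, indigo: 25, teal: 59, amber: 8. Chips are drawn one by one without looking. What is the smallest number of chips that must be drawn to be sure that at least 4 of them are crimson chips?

220

In the worst case for collecting crimson chips, every non-crimson chip comes out first.
There are 25 + 6 + 63 + 30 + 25 + 59 + 8 = 216 non-crimson chips altogether.
After those, each further chip must be crimson, so 216 + 4 = 220 draws guarantee 4 crimson chips.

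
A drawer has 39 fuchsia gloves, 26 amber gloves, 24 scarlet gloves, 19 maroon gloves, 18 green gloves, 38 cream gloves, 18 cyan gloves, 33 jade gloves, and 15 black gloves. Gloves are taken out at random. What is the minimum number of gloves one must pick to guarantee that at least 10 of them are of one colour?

82

Pigeonhole: the 9 colours are the holes; the gloves drawn are the pigeons.
To avoid 10 of any one colour, the worst case takes at most 9 of each colour.
That gives 9 + 9 + 9 + 9 + 9 + 9 + 9 + 9 + 9 = 81 gloves with no colour reaching 10.
The next glove forces some colour to 10, so 81 + 1 = 82.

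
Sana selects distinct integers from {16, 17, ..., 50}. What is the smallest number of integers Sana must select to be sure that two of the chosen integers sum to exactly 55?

24

A set avoiding the sum 55 can contain at most one of each pair {x, 55−x}, plus the 11 elements whose complement lies outside the range.
The integers 28, …, 50 (23 of them) are such a set: any two sum to at least 28+29 = 57 > 55.
Any 24th integer completes one of the 12 pairs, so 24 choices force a sum of 55.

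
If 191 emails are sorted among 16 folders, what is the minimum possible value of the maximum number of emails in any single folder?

Pigeonhole: the 16 folders are the holes and the 191 emails are the pigeons.
If every folder held at most 11 emails, the total would be at most 16 × 11 = 176, which is less than 191.
So some folder holds at least ⌈191/16⌉ = 12 emails.

12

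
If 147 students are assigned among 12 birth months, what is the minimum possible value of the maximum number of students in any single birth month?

By the pigeonhole principle, the 12 birth months are the holes and the 147 students are the pigeons.
If every birth month held at most 12 students, the total would be at most 12 × 12 = 144, which is less than 147.
So some birth month holds at least ⌈147/12⌉ = 13 students.

13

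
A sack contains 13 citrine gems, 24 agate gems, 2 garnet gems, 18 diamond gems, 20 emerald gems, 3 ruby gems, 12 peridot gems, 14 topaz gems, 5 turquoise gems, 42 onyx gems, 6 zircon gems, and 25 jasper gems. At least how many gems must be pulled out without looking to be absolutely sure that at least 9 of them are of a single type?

81

By pigeonhole, put each drawn gem into a box by type. The largest draw with every box below 9 takes min(count, 8) from each type; types with fewer than 8 contribute all they have.
Σ min(cᵢ, 8) = 8 + 8 + 2 + 8 + 8 + 3 + 8 + 8 + 5 + 8 + 6 + 8 = 80.
Draw number 80 + 1 = 81 must push one box to 9.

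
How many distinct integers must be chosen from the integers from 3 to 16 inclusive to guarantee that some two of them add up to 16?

A set avoiding the sum 16 can contain at most one of each pair {x, 16−x}, plus the 4 elements whose complement lies outside the range or equal to its own complement.
The integers 8, …, 16 (9 of them) are such a set: any two sum to at least 8+9 = 17 > 16.
By the pigeonhole principle, any 10th integer completes one of the 5 pairs, so 10 choices force a sum of 16.

10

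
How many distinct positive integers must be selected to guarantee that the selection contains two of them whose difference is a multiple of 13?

14

Integers whose pairwise differences are multiples of 13 are exactly those sharing a remainder mod 13. The 13 residue classes mod 13 are the pigeonholes.
With 13 integers one could put 1 in each residue class and have no class reach 2.
The 14th integer pushes some class to 2, so 13·1 + 1 = 14.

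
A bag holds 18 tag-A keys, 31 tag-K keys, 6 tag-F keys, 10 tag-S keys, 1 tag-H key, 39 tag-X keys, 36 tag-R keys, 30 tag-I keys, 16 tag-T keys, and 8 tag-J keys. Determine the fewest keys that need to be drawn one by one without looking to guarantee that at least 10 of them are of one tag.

Pigeonhole: put each drawn key into a box by tag. The largest draw with every box below 10 takes min(count, 9) from each tag; tags with fewer than 9 contribute all they have.
Σ min(cᵢ, 9) = 9 + 9 + 6 + 9 + 1 + 9 + 9 + 9 + 9 + 8 = 78.
Draw number 78 + 1 = 79 must push one box to 10.

79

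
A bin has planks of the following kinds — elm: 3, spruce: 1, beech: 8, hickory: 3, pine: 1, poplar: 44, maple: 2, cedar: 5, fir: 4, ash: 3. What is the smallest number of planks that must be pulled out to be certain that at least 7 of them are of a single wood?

The 10 woods are the holes; the planks drawn are the pigeons.
To avoid 7 of any one wood, the worst case takes at most 6 of each wood, or every plank of a wood that has fewer than 6.
That gives 3 + 1 + 6 + 3 + 1 + 6 + 2 + 5 + 4 + 3 = 34 planks with no wood reaching 7.
The next plank forces some wood to 7, so 34 + 1 = 35.

35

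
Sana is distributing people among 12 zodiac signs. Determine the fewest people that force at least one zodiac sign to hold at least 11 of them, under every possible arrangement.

121

With 120 people one could put exactly 10 in each of the 12 zodiac signs, and no zodiac sign would reach 11.
One more person must land in a zodiac sign that already has 10, giving it 11.
So 12 × 10 + 1 = 121 people are required.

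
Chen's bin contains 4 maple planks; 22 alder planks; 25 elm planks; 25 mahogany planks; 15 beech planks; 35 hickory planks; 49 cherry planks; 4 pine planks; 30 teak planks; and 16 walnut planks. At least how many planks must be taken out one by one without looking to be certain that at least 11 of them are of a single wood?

Pigeonhole: the 10 woods are the holes; the planks drawn are the pigeons.
To avoid 11 of any one wood, the worst case takes at most 10 of each wood, or every plank of a wood that has fewer than 10.
That gives 4 + 10 + 10 + 10 + 10 + 10 + 10 + 4 + 10 + 10 = 88 planks with no wood reaching 11.
The next plank forces some wood to 11, so 88 + 1 = 89.

89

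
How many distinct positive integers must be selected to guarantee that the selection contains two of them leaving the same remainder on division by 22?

23

By pigeonhole, the 22 residue classes mod 22 are the pigeonholes.
With 22 integers one could put 1 in each residue class and have no class reach 2.
The 23rd integer pushes some class to 2, so 22·1 + 1 = 23.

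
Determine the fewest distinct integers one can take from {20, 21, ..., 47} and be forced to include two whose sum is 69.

Group the elements by complementary pair {x, 69−x}: {22,47}, {23,46}, {24,45}, …, giving 13 two-element pairs and 2 integers whose partner 69−x falls outside [20,47].
Treating each of those 15 groups as a pigeonhole, one can pick one integer per group — 15 integers — with no two summing to 69.
The 16th integer lands in an occupied pair, forcing a sum of 69.

16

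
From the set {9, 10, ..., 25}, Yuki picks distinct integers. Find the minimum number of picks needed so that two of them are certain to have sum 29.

12

A set avoiding the sum 29 can contain at most one of each pair {x, 29−x}, plus the 5 elements whose complement lies outside the range.
The integers 15, …, 25 (11 of them) are such a set: any two sum to at least 15+16 = 31 > 29.
Any 12th integer completes one of the 6 pairs, so 12 choices force a sum of 29.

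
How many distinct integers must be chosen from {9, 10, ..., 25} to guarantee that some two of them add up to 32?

11

A set avoiding the sum 32 can contain at most one of each pair {x, 32−x}, plus the 3 elements whose complement lies outside the range or equal to its own complement.
The integers 16, …, 25 (10 of them) are such a set: any two sum to at least 16+17 = 33 > 32.
Pigeonhole: any 11th integer completes one of the 7 pairs, so 11 choices force a sum of 32.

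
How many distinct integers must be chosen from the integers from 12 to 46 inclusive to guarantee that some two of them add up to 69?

Two chosen integers sum to 69 exactly when both halves of some pair {x, 69−x} with 23 ≤ x ≤ 69−x ≤ 46 are chosen — 12 such pairs.
The remaining 11 elements (those with no distinct partner in range) can never complete a 69-sum, so the worst case takes all of them and one from each pair: 11 + 12 = 23.
The 24th integer has to be the second member of some pair, so 23 + 1 = 24.

24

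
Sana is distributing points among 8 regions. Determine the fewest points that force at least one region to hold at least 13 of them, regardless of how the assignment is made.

97

With 96 points one could put exactly 12 in each of the 8 regions, and no region would reach 13.
By the pigeonhole principle, one more point must land in a region that already has 12, giving it 13.
So 8 × 12 + 1 = 97 points are required.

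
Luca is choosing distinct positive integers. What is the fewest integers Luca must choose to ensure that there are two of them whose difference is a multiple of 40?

41

Integers whose pairwise differences are multiples of 40 are exactly those sharing a remainder mod 40. The 40 residue classes mod 40 are the pigeonholes.
With 40 integers one could put 1 in each residue class and have no class reach 2.
The 41st integer pushes some class to 2, so 40·1 + 1 = 41.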